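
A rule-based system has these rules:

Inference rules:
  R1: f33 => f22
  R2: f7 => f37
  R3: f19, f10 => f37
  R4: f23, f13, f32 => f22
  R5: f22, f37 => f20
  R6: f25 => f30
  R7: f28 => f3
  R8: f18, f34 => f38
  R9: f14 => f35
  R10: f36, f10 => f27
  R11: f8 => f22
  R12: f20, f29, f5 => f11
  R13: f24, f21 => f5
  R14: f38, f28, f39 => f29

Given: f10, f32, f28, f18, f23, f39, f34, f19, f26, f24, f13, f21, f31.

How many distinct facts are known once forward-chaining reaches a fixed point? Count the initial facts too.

Round 1: R3 [f19, f10 => f37]; R4 [f23, f13, f32 => f22]; R7 [f28 => f3]; R8 [f18, f34 => f38]; R13 [f24, f21 => f5]. New: f37, f22, f3, f38, f5.
Round 2: R5 [f22, f37 => f20]; R14 [f38, f28, f39 => f29]. New: f20, f29.
Round 3: R12 [f20, f29, f5 => f11]. New: f11.
Closure: {f10, f11, f13, f18, f19, f20, f21, f22, f23, f24, f26, f28, f29, f3, f31, f32, f34, f37, f38, f39, f5} — 21 facts.

21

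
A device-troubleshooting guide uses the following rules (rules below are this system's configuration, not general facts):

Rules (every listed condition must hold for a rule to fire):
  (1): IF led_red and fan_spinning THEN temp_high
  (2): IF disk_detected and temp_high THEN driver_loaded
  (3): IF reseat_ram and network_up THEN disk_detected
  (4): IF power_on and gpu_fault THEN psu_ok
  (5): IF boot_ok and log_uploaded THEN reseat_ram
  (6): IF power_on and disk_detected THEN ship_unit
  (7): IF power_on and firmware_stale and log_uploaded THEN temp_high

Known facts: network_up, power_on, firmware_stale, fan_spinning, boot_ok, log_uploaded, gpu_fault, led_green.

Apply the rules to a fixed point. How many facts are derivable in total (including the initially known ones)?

14

Round 1: (4) [IF power_on and gpu_fault THEN psu_ok]; (5) [IF boot_ok and log_uploaded THEN reseat_ram]; (7) [IF power_on and firmware_stale and log_uploaded THEN temp_high]. Adds psu_ok, reseat_ram, temp_high.
Round 2: (3) [IF reseat_ram and network_up THEN disk_detected]. Adds disk_detected.
Round 3: (2) [IF disk_detected and temp_high THEN driver_loaded]; (6) [IF power_on and disk_detected THEN ship_unit]. Adds driver_loaded, ship_unit.
Closure: {boot_ok, disk_detected, driver_loaded, fan_spinning, firmware_stale, gpu_fault, led_green, log_uploaded, network_up, power_on, psu_ok, reseat_ram, ship_unit, temp_high} — 14 facts.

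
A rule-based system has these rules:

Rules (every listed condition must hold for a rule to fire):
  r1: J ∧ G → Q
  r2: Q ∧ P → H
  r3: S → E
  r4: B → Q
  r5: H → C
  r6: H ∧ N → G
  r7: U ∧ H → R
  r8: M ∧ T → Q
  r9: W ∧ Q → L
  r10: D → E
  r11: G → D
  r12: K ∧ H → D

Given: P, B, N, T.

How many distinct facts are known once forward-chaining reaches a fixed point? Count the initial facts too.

Round 1 fires r4, giving Q.
Round 2 fires r2, giving H.
Round 3 fires r5, r6, giving C, G.
Round 4 fires r11, giving D.
Round 5 fires r10, giving E.
Closure: {B, C, D, E, G, H, N, P, Q, T} — 10 facts.

10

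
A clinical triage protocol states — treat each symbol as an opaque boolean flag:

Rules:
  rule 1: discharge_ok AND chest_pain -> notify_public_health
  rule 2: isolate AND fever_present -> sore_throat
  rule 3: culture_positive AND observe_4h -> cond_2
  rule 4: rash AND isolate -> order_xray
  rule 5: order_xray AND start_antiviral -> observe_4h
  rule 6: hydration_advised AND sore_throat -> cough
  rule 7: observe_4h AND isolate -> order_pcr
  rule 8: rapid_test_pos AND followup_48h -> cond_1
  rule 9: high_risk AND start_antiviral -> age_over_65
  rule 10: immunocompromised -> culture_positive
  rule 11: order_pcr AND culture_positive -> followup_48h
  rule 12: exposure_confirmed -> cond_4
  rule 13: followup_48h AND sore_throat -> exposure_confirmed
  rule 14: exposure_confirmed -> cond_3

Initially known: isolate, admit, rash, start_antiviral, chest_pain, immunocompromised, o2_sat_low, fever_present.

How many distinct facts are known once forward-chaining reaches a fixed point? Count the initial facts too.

18

Round 1 fires rule 2, rule 4, rule 10, giving sore_throat, order_xray, culture_positive.
Round 2 fires rule 5, giving observe_4h.
Round 3 fires rule 3, rule 7, giving cond_2, order_pcr.
Round 4 fires rule 11, giving followup_48h.
Round 5 fires rule 13, giving exposure_confirmed.
Round 6 fires rule 12, rule 14, giving cond_4, cond_3.
Closure: {admit, chest_pain, cond_2, cond_3, cond_4, culture_positive, exposure_confirmed, fever_present, followup_48h, immunocompromised, isolate, o2_sat_low, observe_4h, order_pcr, order_xray, rash, sore_throat, start_antiviral} — 18 facts.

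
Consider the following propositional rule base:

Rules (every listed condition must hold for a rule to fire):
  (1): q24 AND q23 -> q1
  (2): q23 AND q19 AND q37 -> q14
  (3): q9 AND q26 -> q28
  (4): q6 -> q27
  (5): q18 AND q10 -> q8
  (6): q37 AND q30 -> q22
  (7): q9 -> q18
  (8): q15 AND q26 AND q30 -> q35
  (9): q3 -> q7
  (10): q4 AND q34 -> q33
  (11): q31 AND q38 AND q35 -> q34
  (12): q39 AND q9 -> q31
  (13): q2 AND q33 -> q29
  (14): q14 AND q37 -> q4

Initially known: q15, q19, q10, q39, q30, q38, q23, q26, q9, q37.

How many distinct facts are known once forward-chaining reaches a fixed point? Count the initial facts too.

Round 1: (2) [q23 AND q19 AND q37 -> q14]; (3) [q9 AND q26 -> q28]; (6) [q37 AND q30 -> q22]; (7) [q9 -> q18]; (8) [q15 AND q26 AND q30 -> q35]; (12) [q39 AND q9 -> q31]. Adds q14, q28, q22, q18, q35, q31.
Round 2: (5) [q18 AND q10 -> q8]; (11) [q31 AND q38 AND q35 -> q34]; (14) [q14 AND q37 -> q4]. Adds q8, q34, q4.
Round 3: (10) [q4 AND q34 -> q33]. Adds q33.
Closure: {q10, q14, q15, q18, q19, q22, q23, q26, q28, q30, q31, q33, q34, q35, q37, q38, q39, q4, q8, q9} — 20 facts.

20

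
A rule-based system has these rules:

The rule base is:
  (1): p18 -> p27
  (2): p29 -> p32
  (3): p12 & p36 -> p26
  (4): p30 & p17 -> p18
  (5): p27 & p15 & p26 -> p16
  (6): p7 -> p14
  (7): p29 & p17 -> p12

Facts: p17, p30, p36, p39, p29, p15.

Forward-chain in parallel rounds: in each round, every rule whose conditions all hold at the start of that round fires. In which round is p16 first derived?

[1] (2) [p29 -> p32]; (4) [p30 & p17 -> p18]; (7) [p29 & p17 -> p12]. ⇒ new: p32, p18, p12.
[2] (1) [p18 -> p27]; (3) [p12 & p36 -> p26]. ⇒ new: p27, p26.
[3] (5) [p27 & p15 & p26 -> p16]. ⇒ new: p16.
p16 first appears in round 3.

3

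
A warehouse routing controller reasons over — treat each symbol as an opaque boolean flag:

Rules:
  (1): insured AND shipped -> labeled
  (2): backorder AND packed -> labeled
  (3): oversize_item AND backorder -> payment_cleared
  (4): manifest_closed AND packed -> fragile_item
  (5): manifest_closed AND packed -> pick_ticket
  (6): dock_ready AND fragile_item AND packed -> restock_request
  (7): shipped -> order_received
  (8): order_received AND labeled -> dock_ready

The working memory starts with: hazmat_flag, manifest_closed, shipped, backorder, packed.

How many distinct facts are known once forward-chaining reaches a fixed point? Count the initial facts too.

11

[1] (2) [backorder AND packed -> labeled]; (4) [manifest_closed AND packed -> fragile_item]; (5) [manifest_closed AND packed -> pick_ticket]; (7) [shipped -> order_received]. ⇒ new: labeled, fragile_item, pick_ticket, order_received.
[2] (8) [order_received AND labeled -> dock_ready]. ⇒ new: dock_ready.
[3] (6) [dock_ready AND fragile_item AND packed -> restock_request]. ⇒ new: restock_request.
Closure: {backorder, dock_ready, fragile_item, hazmat_flag, labeled, manifest_closed, order_received, packed, pick_ticket, restock_request, shipped} — 11 facts.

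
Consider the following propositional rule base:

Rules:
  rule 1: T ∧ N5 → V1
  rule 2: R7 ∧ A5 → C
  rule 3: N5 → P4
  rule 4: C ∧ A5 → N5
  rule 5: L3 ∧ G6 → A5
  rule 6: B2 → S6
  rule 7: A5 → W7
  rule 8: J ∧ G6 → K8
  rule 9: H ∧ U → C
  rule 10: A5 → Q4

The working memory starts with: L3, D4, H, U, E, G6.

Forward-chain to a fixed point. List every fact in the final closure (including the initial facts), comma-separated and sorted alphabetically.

Round 1: rule 5 [L3 ∧ G6 → A5]; rule 9 [H ∧ U → C]. New: A5, C.
Round 2: rule 4 [C ∧ A5 → N5]; rule 7 [A5 → W7]; rule 10 [A5 → Q4]. New: N5, W7, Q4.
Round 3: rule 3 [N5 → P4]. New: P4.

A5, C, D4, E, G6, H, L3, N5, P4, Q4, U, W7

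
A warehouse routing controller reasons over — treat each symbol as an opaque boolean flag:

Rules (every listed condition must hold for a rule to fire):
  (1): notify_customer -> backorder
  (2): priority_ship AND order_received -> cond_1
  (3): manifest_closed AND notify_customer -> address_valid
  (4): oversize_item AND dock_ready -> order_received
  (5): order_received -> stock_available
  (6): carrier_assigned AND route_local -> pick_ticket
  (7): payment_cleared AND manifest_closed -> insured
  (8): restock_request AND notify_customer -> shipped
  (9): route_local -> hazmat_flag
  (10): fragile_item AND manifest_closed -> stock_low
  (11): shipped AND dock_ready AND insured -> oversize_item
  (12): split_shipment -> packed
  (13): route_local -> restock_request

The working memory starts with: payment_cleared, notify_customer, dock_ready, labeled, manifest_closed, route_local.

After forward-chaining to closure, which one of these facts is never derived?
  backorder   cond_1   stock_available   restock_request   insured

cond_1

Round 1 — (1), (3), (7), (9), (13), derive backorder, address_valid, insured, hazmat_flag, restock_request.
Round 2 — (8), derive shipped.
Round 3 — (11), derive oversize_item.
Round 4 — (4), derive order_received.
Round 5 — (5), derive stock_available.
Derived: backorder (round 1), restock_request (round 1), stock_available (round 5), insured (round 1). cond_1 never appears in any round.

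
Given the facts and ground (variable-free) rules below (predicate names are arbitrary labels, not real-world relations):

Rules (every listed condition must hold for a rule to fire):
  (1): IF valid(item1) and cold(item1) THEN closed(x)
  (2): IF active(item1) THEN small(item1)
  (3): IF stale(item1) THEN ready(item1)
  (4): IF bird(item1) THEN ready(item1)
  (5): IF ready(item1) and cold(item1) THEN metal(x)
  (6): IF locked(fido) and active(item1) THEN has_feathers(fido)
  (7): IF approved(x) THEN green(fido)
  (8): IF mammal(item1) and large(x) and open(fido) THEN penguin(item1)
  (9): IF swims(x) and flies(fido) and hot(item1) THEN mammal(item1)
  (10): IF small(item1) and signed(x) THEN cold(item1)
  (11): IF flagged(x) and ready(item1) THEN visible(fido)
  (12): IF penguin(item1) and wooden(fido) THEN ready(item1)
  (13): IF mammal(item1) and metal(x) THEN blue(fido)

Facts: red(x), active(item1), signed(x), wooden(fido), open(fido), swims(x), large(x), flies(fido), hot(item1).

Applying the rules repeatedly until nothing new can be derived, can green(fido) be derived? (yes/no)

Round 1 fires (2), (9), giving small(item1), mammal(item1).
Round 2 fires (8), (10), giving penguin(item1), cold(item1).
Round 3 fires (12), giving ready(item1).
Round 4 fires (5), giving metal(x).
Round 5 fires (13), giving blue(fido).
Fixed point reached. green(fido) is concluded only by (7); (7) needs approved(x) (never derived).

no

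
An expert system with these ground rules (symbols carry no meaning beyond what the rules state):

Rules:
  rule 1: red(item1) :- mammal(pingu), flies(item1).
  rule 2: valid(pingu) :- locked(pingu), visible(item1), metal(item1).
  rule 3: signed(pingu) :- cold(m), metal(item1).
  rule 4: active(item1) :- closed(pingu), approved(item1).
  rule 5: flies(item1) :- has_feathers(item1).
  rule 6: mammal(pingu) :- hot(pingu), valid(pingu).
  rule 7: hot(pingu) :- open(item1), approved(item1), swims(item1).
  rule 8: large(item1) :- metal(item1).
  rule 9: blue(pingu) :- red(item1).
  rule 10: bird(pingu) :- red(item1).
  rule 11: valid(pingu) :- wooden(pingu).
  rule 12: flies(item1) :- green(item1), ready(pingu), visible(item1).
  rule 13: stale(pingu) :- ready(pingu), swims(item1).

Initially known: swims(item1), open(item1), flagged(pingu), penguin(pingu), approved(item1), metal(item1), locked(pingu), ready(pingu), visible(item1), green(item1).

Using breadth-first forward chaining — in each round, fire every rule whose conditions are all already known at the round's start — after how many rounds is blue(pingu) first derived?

4

[1] rule 2 [valid(pingu) :- locked(pingu), visible(item1), metal(item1).]; rule 7 [hot(pingu) :- open(item1), approved(item1), swims(item1).]; rule 8 [large(item1) :- metal(item1).]; rule 12 [flies(item1) :- green(item1), ready(pingu), visible(item1).]; rule 13 [stale(pingu) :- ready(pingu), swims(item1).]. ⇒ new: valid(pingu), hot(pingu), large(item1), flies(item1), stale(pingu).
[2] rule 6 [mammal(pingu) :- hot(pingu), valid(pingu).]. ⇒ new: mammal(pingu).
[3] rule 1 [red(item1) :- mammal(pingu), flies(item1).]. ⇒ new: red(item1).
[4] rule 9 [blue(pingu) :- red(item1).]; rule 10 [bird(pingu) :- red(item1).]. ⇒ new: blue(pingu), bird(pingu).
blue(pingu) first appears in round 4.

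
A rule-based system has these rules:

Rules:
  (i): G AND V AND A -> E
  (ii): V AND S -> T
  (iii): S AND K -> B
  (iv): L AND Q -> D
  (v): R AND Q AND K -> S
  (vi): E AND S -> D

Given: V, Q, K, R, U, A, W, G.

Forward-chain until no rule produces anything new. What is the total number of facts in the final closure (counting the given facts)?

Round 1: (i) [G AND V AND A -> E]; (v) [R AND Q AND K -> S]. Adds E, S.
Round 2: (ii) [V AND S -> T]; (iii) [S AND K -> B]; (vi) [E AND S -> D]. Adds T, B, D.
Closure: {A, B, D, E, G, K, Q, R, S, T, U, V, W} — 13 facts.

13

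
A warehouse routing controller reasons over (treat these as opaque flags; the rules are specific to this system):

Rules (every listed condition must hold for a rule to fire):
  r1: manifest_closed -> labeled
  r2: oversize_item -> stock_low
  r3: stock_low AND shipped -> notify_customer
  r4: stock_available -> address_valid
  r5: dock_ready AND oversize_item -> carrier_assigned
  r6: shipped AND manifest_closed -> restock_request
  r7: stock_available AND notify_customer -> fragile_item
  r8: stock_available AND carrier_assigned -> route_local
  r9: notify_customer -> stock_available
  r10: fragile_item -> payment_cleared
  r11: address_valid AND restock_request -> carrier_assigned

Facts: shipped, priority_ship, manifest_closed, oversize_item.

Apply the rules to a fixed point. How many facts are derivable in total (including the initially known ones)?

Round 1 — r1, r2, r6, derive labeled, stock_low, restock_request.
Round 2 — r3, derive notify_customer.
Round 3 — r9, derive stock_available.
Round 4 — r4, r7, derive address_valid, fragile_item.
Round 5 — r10, r11, derive payment_cleared, carrier_assigned.
Round 6 — r8, derive route_local.
Closure: {address_valid, carrier_assigned, fragile_item, labeled, manifest_closed, notify_customer, oversize_item, payment_cleared, priority_ship, restock_request, route_local, shipped, stock_available, stock_low} — 14 facts.

14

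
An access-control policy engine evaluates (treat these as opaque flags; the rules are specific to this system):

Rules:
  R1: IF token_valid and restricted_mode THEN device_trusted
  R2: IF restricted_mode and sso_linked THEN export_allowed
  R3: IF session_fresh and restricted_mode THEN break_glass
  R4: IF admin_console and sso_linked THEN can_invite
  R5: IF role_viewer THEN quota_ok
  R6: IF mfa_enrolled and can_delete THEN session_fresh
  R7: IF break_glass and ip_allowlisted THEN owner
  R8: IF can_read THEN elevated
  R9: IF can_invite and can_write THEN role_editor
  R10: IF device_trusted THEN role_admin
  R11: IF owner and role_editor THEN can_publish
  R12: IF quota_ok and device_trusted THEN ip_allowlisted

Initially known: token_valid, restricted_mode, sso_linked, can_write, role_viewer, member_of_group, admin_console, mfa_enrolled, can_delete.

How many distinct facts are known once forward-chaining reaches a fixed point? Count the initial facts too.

20

Round 1: R1 [IF token_valid and restricted_mode THEN device_trusted]; R2 [IF restricted_mode and sso_linked THEN export_allowed]; R4 [IF admin_console and sso_linked THEN can_invite]; R5 [IF role_viewer THEN quota_ok]; R6 [IF mfa_enrolled and can_delete THEN session_fresh]. New: device_trusted, export_allowed, can_invite, quota_ok, session_fresh.
Round 2: R3 [IF session_fresh and restricted_mode THEN break_glass]; R9 [IF can_invite and can_write THEN role_editor]; R10 [IF device_trusted THEN role_admin]; R12 [IF quota_ok and device_trusted THEN ip_allowlisted]. New: break_glass, role_editor, role_admin, ip_allowlisted.
Round 3: R7 [IF break_glass and ip_allowlisted THEN owner]. New: owner.
Round 4: R11 [IF owner and role_editor THEN can_publish]. New: can_publish.
Closure: {admin_console, break_glass, can_delete, can_invite, can_publish, can_write, device_trusted, export_allowed, ip_allowlisted, member_of_group, mfa_enrolled, owner, quota_ok, restricted_mode, role_admin, role_editor, role_viewer, session_fresh, sso_linked, token_valid} — 20 facts.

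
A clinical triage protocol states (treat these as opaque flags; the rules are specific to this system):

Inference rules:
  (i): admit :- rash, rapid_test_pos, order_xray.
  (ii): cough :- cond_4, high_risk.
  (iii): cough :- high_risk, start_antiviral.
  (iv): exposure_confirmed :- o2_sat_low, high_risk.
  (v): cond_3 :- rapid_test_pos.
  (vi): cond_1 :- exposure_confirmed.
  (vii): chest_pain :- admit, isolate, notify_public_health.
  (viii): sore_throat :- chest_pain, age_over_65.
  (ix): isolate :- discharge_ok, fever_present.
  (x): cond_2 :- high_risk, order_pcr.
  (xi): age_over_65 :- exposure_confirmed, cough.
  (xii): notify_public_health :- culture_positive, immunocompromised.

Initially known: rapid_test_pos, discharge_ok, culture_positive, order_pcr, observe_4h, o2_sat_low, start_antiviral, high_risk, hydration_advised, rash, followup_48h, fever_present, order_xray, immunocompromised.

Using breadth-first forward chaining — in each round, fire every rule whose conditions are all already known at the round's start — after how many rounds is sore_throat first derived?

Round 1: (i) [admit :- rash, rapid_test_pos, order_xray.]; (iii) [cough :- high_risk, start_antiviral.]; (iv) [exposure_confirmed :- o2_sat_low, high_risk.]; (v) [cond_3 :- rapid_test_pos.]; (ix) [isolate :- discharge_ok, fever_present.]; (x) [cond_2 :- high_risk, order_pcr.]; (xii) [notify_public_health :- culture_positive, immunocompromised.]. Adds admit, cough, exposure_confirmed, cond_3, isolate, cond_2, notify_public_health.
Round 2: (vi) [cond_1 :- exposure_confirmed.]; (vii) [chest_pain :- admit, isolate, notify_public_health.]; (xi) [age_over_65 :- exposure_confirmed, cough.]. Adds cond_1, chest_pain, age_over_65.
Round 3: (viii) [sore_throat :- chest_pain, age_over_65.]. Adds sore_throat.
sore_throat first appears in round 3.

3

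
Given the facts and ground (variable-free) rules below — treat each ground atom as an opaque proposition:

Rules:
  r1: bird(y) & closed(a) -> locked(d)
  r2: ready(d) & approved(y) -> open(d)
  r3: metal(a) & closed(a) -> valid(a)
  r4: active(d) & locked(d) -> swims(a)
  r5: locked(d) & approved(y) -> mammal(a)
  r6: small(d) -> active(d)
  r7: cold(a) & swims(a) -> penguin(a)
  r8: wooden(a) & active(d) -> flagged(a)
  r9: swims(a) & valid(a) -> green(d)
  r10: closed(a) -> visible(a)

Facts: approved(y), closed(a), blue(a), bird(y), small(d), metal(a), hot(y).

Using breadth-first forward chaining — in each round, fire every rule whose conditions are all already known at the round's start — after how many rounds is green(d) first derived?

3

[1] r1 [bird(y) & closed(a) -> locked(d)]; r3 [metal(a) & closed(a) -> valid(a)]; r6 [small(d) -> active(d)]; r10 [closed(a) -> visible(a)]. ⇒ new: locked(d), valid(a), active(d), visible(a).
[2] r4 [active(d) & locked(d) -> swims(a)]; r5 [locked(d) & approved(y) -> mammal(a)]. ⇒ new: swims(a), mammal(a).
[3] r9 [swims(a) & valid(a) -> green(d)]. ⇒ new: green(d).
green(d) first appears in round 3.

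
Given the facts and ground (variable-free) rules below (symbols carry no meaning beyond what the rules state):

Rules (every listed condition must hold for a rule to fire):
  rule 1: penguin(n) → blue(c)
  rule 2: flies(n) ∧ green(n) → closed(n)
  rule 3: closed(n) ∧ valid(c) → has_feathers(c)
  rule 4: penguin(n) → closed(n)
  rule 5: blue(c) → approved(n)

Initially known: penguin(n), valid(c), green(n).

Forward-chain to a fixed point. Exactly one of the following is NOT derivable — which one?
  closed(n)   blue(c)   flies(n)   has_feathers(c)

Round 1 fires rule 1, rule 4, giving blue(c), closed(n).
Round 2 fires rule 3, rule 5, giving has_feathers(c), approved(n).
Derived: closed(n) (round 1), has_feathers(c) (round 2), blue(c) (round 1). flies(n) never appears in any round.

flies(n)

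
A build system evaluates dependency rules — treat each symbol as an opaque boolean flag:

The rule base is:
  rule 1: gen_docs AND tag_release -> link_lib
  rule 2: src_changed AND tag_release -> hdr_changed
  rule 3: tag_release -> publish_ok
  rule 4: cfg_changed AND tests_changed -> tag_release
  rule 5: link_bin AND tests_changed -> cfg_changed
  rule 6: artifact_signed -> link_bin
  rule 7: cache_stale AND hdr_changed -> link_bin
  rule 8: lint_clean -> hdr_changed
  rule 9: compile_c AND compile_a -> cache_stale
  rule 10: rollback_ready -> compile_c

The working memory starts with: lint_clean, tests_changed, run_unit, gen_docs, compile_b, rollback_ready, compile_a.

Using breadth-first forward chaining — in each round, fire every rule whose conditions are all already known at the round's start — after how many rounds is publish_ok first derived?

6

Round 1: rule 8 [lint_clean -> hdr_changed]; rule 10 [rollback_ready -> compile_c]. Adds hdr_changed, compile_c.
Round 2: rule 9 [compile_c AND compile_a -> cache_stale]. Adds cache_stale.
Round 3: rule 7 [cache_stale AND hdr_changed -> link_bin]. Adds link_bin.
Round 4: rule 5 [link_bin AND tests_changed -> cfg_changed]. Adds cfg_changed.
Round 5: rule 4 [cfg_changed AND tests_changed -> tag_release]. Adds tag_release.
Round 6: rule 1 [gen_docs AND tag_release -> link_lib]; rule 3 [tag_release -> publish_ok]. Adds link_lib, publish_ok.
publish_ok first appears in round 6.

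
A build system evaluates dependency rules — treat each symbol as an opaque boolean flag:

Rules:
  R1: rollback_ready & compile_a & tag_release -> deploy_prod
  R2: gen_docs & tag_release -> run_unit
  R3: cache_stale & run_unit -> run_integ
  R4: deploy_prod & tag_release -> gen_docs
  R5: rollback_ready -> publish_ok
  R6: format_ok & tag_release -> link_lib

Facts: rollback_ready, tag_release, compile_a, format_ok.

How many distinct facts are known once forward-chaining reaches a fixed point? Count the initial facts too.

9

Round 1 fires R1, R5, R6, giving deploy_prod, publish_ok, link_lib.
Round 2 fires R4, giving gen_docs.
Round 3 fires R2, giving run_unit.
Closure: {compile_a, deploy_prod, format_ok, gen_docs, link_lib, publish_ok, rollback_ready, run_unit, tag_release} — 9 facts.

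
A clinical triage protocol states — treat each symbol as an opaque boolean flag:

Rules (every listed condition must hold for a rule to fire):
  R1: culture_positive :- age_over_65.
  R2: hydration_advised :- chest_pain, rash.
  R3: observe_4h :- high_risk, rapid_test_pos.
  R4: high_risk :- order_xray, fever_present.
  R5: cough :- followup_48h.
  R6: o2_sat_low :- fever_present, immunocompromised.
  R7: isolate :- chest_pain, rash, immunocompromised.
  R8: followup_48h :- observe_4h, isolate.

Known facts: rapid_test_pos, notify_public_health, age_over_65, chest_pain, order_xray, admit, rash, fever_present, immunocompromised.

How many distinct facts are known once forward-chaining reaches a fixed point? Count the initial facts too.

Round 1 fires R1, R2, R4, R6, R7, giving culture_positive, hydration_advised, high_risk, o2_sat_low, isolate.
Round 2 fires R3, giving observe_4h.
Round 3 fires R8, giving followup_48h.
Round 4 fires R5, giving cough.
Closure: {admit, age_over_65, chest_pain, cough, culture_positive, fever_present, followup_48h, high_risk, hydration_advised, immunocompromised, isolate, notify_public_health, o2_sat_low, observe_4h, order_xray, rapid_test_pos, rash} — 17 facts.

17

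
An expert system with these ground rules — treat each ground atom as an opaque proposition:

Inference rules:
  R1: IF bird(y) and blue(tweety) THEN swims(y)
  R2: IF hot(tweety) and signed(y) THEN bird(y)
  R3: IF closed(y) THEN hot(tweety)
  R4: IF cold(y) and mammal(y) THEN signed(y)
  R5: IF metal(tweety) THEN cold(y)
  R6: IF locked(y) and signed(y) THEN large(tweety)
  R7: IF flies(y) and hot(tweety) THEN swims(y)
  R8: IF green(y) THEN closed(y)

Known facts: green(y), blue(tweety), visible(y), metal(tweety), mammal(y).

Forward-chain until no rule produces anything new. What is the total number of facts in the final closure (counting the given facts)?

Round 1: R5 [IF metal(tweety) THEN cold(y)]; R8 [IF green(y) THEN closed(y)]. New: cold(y), closed(y).
Round 2: R3 [IF closed(y) THEN hot(tweety)]; R4 [IF cold(y) and mammal(y) THEN signed(y)]. New: hot(tweety), signed(y).
Round 3: R2 [IF hot(tweety) and signed(y) THEN bird(y)]. New: bird(y).
Round 4: R1 [IF bird(y) and blue(tweety) THEN swims(y)]. New: swims(y).
Closure: {bird(y), blue(tweety), closed(y), cold(y), green(y), hot(tweety), mammal(y), metal(tweety), signed(y), swims(y), visible(y)} — 11 facts.

11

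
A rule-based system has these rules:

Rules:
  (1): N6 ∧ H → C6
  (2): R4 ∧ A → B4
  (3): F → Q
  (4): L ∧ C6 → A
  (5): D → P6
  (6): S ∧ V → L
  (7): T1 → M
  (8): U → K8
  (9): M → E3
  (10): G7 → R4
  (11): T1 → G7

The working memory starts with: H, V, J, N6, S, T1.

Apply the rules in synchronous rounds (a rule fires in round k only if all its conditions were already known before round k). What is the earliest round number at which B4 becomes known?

Round 1: (1) [N6 ∧ H → C6]; (6) [S ∧ V → L]; (7) [T1 → M]; (11) [T1 → G7]. New: C6, L, M, G7.
Round 2: (4) [L ∧ C6 → A]; (9) [M → E3]; (10) [G7 → R4]. New: A, E3, R4.
Round 3: (2) [R4 ∧ A → B4]. New: B4.
B4 first appears in round 3.

3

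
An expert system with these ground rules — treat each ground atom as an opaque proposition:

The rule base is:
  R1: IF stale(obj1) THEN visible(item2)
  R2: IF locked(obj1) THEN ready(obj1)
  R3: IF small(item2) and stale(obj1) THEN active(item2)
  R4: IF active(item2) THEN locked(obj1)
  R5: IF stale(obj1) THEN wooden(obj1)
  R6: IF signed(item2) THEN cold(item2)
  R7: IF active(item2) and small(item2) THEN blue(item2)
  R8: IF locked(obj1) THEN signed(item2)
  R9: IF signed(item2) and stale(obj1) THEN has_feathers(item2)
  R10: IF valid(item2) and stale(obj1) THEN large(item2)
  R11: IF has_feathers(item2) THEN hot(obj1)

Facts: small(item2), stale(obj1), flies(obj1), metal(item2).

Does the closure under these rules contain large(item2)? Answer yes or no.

no

Round 1 — R1, R3, R5, derive visible(item2), active(item2), wooden(obj1).
Round 2 — R4, R7, derive locked(obj1), blue(item2).
Round 3 — R2, R8, derive ready(obj1), signed(item2).
Round 4 — R6, R9, derive cold(item2), has_feathers(item2).
Round 5 — R11, derive hot(obj1).
Fixed point reached. large(item2) is concluded only by R10; R10 needs valid(item2) (never derived).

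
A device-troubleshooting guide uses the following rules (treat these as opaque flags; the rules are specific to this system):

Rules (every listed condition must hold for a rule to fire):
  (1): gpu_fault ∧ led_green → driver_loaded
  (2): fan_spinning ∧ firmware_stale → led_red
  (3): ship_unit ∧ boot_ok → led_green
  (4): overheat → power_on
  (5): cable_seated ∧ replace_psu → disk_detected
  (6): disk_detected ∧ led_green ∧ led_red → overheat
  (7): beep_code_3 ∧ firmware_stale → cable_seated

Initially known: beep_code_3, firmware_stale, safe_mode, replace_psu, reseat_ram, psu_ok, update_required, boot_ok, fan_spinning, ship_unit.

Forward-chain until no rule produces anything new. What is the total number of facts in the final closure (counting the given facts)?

[1] (2) [fan_spinning ∧ firmware_stale → led_red]; (3) [ship_unit ∧ boot_ok → led_green]; (7) [beep_code_3 ∧ firmware_stale → cable_seated]. ⇒ new: led_red, led_green, cable_seated.
[2] (5) [cable_seated ∧ replace_psu → disk_detected]. ⇒ new: disk_detected.
[3] (6) [disk_detected ∧ led_green ∧ led_red → overheat]. ⇒ new: overheat.
[4] (4) [overheat → power_on]. ⇒ new: power_on.
Closure: {beep_code_3, boot_ok, cable_seated, disk_detected, fan_spinning, firmware_stale, led_green, led_red, overheat, power_on, psu_ok, replace_psu, reseat_ram, safe_mode, ship_unit, update_required} — 16 facts.

16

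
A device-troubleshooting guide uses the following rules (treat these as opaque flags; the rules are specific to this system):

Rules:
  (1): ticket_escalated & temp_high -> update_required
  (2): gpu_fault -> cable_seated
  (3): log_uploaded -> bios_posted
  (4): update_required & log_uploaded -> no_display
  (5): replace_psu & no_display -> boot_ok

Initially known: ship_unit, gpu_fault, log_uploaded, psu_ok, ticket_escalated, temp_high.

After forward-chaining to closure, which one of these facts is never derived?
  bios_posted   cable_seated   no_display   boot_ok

Round 1 fires (1), (2), (3), giving update_required, cable_seated, bios_posted.
Round 2 fires (4), giving no_display.
Derived: cable_seated (round 1), no_display (round 2), bios_posted (round 1). boot_ok never appears in any round.

boot_ok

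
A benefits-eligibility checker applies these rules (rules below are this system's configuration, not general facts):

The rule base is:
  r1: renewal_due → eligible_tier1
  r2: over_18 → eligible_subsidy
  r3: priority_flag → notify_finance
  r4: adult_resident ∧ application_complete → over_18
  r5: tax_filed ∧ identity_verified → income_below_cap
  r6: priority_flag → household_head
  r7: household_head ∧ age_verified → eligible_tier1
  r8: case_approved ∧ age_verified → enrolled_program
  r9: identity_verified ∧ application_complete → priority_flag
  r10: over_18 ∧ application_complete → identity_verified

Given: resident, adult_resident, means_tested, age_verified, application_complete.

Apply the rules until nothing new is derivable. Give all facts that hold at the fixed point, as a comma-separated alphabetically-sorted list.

Round 1: r4 [adult_resident ∧ application_complete → over_18]. New: over_18.
Round 2: r2 [over_18 → eligible_subsidy]; r10 [over_18 ∧ application_complete → identity_verified]. New: eligible_subsidy, identity_verified.
Round 3: r9 [identity_verified ∧ application_complete → priority_flag]. New: priority_flag.
Round 4: r3 [priority_flag → notify_finance]; r6 [priority_flag → household_head]. New: notify_finance, household_head.
Round 5: r7 [household_head ∧ age_verified → eligible_tier1]. New: eligible_tier1.

adult_resident, age_verified, application_complete, eligible_subsidy, eligible_tier1, household_head, identity_verified, means_tested, notify_finance, over_18, priority_flag, resident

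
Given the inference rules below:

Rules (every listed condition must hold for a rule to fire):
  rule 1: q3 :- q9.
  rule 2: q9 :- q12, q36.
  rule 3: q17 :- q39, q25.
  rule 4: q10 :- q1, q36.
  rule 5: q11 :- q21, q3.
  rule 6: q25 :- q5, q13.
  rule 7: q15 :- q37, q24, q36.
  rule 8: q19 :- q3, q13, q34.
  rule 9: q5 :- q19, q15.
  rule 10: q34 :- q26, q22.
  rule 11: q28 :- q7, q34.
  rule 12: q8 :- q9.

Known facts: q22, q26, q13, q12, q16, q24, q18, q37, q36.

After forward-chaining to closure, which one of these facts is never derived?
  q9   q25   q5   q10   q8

q10

Round 1 fires rule 2, rule 7, rule 10, giving q9, q15, q34.
Round 2 fires rule 1, rule 12, giving q3, q8.
Round 3 fires rule 8, giving q19.
Round 4 fires rule 9, giving q5.
Round 5 fires rule 6, giving q25.
Derived: q8 (round 2), q25 (round 5), q9 (round 1), q5 (round 4). q10 never appears in any round.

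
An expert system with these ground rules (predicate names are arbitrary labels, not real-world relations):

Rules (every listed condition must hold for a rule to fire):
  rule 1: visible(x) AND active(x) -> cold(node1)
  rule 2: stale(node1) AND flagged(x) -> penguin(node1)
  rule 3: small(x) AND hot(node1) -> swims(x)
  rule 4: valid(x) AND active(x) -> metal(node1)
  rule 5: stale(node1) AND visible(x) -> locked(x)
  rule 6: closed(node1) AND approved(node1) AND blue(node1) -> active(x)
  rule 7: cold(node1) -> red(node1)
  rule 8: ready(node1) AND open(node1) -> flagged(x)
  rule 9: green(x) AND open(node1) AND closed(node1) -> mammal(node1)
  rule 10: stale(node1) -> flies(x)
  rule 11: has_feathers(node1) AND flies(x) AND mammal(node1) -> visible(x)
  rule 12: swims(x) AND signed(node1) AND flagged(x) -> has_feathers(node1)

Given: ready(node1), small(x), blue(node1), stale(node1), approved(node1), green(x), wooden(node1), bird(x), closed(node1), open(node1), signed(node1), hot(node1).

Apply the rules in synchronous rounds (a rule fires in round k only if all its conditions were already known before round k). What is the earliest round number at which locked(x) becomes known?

4

Round 1 — rule 3, rule 6, rule 8, rule 9, rule 10, derive swims(x), active(x), flagged(x), mammal(node1), flies(x).
Round 2 — rule 2, rule 12, derive penguin(node1), has_feathers(node1).
Round 3 — rule 11, derive visible(x).
Round 4 — rule 1, rule 5, derive cold(node1), locked(x).
locked(x) first appears in round 4.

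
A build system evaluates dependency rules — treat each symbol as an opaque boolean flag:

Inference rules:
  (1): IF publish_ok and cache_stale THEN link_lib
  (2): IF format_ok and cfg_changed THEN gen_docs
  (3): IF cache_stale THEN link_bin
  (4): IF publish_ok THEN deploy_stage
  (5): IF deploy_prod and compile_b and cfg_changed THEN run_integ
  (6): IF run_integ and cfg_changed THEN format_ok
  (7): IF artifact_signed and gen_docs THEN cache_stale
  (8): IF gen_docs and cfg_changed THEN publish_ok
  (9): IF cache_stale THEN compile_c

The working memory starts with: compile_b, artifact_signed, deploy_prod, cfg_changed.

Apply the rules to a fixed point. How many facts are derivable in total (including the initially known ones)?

13

Round 1: (5) [IF deploy_prod and compile_b and cfg_changed THEN run_integ]. New: run_integ.
Round 2: (6) [IF run_integ and cfg_changed THEN format_ok]. New: format_ok.
Round 3: (2) [IF format_ok and cfg_changed THEN gen_docs]. New: gen_docs.
Round 4: (7) [IF artifact_signed and gen_docs THEN cache_stale]; (8) [IF gen_docs and cfg_changed THEN publish_ok]. New: cache_stale, publish_ok.
Round 5: (1) [IF publish_ok and cache_stale THEN link_lib]; (3) [IF cache_stale THEN link_bin]; (4) [IF publish_ok THEN deploy_stage]; (9) [IF cache_stale THEN compile_c]. New: link_lib, link_bin, deploy_stage, compile_c.
Closure: {artifact_signed, cache_stale, cfg_changed, compile_b, compile_c, deploy_prod, deploy_stage, format_ok, gen_docs, link_bin, link_lib, publish_ok, run_integ} — 13 facts.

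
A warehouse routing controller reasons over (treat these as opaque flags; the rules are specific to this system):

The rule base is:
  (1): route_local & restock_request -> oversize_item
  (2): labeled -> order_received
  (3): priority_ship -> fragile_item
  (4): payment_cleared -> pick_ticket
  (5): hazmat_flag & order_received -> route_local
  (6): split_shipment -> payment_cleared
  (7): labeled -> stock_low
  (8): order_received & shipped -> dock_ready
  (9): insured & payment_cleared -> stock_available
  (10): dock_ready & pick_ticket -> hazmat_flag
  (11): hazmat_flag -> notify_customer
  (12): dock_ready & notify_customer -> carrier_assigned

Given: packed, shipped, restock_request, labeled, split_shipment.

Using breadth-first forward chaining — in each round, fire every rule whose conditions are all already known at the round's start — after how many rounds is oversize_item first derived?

Round 1 fires (2), (6), (7), giving order_received, payment_cleared, stock_low.
Round 2 fires (4), (8), giving pick_ticket, dock_ready.
Round 3 fires (10), giving hazmat_flag.
Round 4 fires (5), (11), giving route_local, notify_customer.
Round 5 fires (1), (12), giving oversize_item, carrier_assigned.
oversize_item first appears in round 5.

5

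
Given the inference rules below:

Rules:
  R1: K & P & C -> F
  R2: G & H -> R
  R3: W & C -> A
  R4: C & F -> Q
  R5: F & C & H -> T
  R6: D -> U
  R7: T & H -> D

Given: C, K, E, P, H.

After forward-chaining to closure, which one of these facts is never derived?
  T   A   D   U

A

Round 1 — R1, derive F.
Round 2 — R4, R5, derive Q, T.
Round 3 — R7, derive D.
Round 4 — R6, derive U.
Derived: U (round 4), T (round 2), D (round 3). A never appears in any round.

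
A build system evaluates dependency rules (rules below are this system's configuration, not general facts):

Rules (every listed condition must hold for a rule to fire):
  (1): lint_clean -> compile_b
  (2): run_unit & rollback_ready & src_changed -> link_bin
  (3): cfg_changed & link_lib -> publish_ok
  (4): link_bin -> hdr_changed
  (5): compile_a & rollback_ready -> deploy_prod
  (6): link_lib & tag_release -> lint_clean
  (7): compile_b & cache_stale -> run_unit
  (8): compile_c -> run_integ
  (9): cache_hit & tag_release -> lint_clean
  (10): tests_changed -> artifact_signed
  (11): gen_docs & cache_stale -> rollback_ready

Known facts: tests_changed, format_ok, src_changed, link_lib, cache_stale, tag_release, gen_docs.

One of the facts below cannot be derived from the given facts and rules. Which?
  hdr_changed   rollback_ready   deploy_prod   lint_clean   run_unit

Round 1 fires (6), (10), (11), giving lint_clean, artifact_signed, rollback_ready.
Round 2 fires (1), giving compile_b.
Round 3 fires (7), giving run_unit.
Round 4 fires (2), giving link_bin.
Round 5 fires (4), giving hdr_changed.
Derived: rollback_ready (round 1), lint_clean (round 1), run_unit (round 3), hdr_changed (round 5). deploy_prod never appears in any round.

deploy_prod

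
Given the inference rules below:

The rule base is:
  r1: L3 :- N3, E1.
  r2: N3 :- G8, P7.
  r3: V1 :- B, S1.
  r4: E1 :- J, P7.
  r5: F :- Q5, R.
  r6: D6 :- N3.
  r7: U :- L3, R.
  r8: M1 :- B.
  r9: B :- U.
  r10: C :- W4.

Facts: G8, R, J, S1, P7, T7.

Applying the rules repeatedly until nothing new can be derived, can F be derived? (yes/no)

no

Round 1: r2 [N3 :- G8, P7.]; r4 [E1 :- J, P7.]. Adds N3, E1.
Round 2: r1 [L3 :- N3, E1.]; r6 [D6 :- N3.]. Adds L3, D6.
Round 3: r7 [U :- L3, R.]. Adds U.
Round 4: r9 [B :- U.]. Adds B.
Round 5: r3 [V1 :- B, S1.]; r8 [M1 :- B.]. Adds V1, M1.
Fixed point reached. F is concluded only by r5; r5 needs Q5 (never derived).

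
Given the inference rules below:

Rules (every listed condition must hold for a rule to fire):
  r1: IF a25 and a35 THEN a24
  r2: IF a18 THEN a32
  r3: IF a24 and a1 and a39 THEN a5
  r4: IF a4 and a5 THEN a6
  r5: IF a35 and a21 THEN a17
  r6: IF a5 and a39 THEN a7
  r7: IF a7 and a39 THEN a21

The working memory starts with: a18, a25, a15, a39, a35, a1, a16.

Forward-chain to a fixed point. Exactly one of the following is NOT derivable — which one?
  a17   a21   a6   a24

Round 1 fires r1, r2, giving a24, a32.
Round 2 fires r3, giving a5.
Round 3 fires r6, giving a7.
Round 4 fires r7, giving a21.
Round 5 fires r5, giving a17.
Derived: a21 (round 4), a17 (round 5), a24 (round 1). a6 never appears in any round.

a6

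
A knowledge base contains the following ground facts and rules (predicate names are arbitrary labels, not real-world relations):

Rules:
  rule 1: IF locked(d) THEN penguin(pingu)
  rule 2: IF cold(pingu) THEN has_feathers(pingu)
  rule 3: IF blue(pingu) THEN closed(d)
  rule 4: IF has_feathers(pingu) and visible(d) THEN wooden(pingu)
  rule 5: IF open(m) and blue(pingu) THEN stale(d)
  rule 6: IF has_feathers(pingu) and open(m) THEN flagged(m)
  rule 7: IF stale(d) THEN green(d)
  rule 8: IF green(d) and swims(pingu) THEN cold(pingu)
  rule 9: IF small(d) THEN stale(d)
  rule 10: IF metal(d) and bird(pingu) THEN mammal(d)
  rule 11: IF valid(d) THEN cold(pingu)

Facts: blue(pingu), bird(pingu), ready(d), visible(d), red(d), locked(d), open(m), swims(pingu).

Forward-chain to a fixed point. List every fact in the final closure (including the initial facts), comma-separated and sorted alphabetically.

Round 1 fires rule 1, rule 3, rule 5, giving penguin(pingu), closed(d), stale(d).
Round 2 fires rule 7, giving green(d).
Round 3 fires rule 8, giving cold(pingu).
Round 4 fires rule 2, giving has_feathers(pingu).
Round 5 fires rule 4, rule 6, giving wooden(pingu), flagged(m).

bird(pingu), blue(pingu), closed(d), cold(pingu), flagged(m), green(d), has_feathers(pingu), locked(d), open(m), penguin(pingu), ready(d), red(d), stale(d), swims(pingu), visible(d), wooden(pingu)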